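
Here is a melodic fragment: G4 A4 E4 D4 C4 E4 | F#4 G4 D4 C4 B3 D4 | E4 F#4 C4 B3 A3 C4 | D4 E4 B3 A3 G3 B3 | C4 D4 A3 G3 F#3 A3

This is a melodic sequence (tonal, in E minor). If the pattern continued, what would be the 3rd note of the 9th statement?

The unit is 6 notes. Position-3 pitches of the 5 shown cells: E4, D4, C4, B3, A3.
Extending down a 2nd: G3 → F#3 → E3 → D3.

D3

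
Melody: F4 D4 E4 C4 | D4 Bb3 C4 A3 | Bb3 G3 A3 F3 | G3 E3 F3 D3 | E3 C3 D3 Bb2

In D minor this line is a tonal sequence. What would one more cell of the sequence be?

C3 A2 Bb2 G2

With a 4-note motive the entries are F4, D4, Bb3, G3, E3, each down a 3rd from the previous.
So cell 6 is C3 A2 Bb2 G2.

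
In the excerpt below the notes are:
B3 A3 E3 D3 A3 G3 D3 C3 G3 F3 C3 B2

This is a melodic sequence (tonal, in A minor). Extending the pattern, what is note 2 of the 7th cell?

B2

Grouping in 4s, the 2nd note of each cell is A3, G3, F3.
Each moves down a 2nd. Continuing: E3 → D3 → C3 → B2.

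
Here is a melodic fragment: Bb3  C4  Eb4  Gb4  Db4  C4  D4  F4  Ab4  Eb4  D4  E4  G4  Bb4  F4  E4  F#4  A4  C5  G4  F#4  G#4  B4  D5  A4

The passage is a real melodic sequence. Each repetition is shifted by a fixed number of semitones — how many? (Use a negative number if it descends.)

2

The 5-note cells begin on Bb3, C4, D4, E4, F#4 — each up a 2nd from the last.
Bb3 to C4 spans +2 semitones.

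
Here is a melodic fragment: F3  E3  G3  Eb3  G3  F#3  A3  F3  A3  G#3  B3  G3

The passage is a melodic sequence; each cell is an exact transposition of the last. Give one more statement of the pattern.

With a 4-note motive the entries are F3, G3, A3, each up a 2nd from the previous.
From B3 the exact shape gives B3 A#3 C#4 A3.

B3 A#3 C#4 A3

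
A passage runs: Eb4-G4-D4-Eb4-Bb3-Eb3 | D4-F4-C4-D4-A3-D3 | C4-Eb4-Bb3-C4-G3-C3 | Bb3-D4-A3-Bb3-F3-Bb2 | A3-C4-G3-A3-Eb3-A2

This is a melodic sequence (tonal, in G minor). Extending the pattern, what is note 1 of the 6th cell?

With 6-note cells, note 1 of each statement runs Eb4, D4, C4, Bb3, A3.
Each moves down a 2nd; the next is G3.

G3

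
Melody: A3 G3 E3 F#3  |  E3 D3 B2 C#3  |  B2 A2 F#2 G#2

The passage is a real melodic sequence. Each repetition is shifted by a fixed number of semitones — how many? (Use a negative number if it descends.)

-5

Taking 4-note groups, the heads are A3, E3, B2: the pattern moves down a 4th.
Counting half-steps from A3 to E3: -5.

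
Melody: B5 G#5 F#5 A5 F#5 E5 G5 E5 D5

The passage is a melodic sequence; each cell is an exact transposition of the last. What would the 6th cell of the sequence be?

The 3-note cells begin on B5, A5, G5 — each down a 2nd from the last.
Continuing the starts: F5 → Eb5 → Db5.
So cell 6 is Db5 Bb4 Ab4.

Db5 Bb4 Ab4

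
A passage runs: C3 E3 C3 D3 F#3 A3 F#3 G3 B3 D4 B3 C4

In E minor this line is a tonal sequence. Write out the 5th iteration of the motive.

A4 C5 A4 B4

Unit = 4 notes; the statements start on C3, F#3, B3, moving up a 4th each time.
Extending up a 4th: E4 → A4.
So cell 5 is A4 C5 A4 B4.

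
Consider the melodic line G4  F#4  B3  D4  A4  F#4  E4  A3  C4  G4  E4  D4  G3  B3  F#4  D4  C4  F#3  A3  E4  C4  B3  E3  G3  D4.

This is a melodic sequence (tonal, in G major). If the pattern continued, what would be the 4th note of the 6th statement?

F#3

Grouping in 5s, the 4th note of each cell is D4, C4, B3, A3, G3.
From G3, down a 2nd gives F#3.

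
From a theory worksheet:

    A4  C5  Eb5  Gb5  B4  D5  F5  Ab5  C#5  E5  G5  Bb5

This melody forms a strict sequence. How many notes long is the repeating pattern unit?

4

Try groups of 4 (3 cells in 12 notes):
A4 C5 Eb5 Gb5 | B4 D5 F5 Ab5 | C#5 E5 G5 Bb5
Every group is a transposition up a 2nd of the one before; no shorter unit works.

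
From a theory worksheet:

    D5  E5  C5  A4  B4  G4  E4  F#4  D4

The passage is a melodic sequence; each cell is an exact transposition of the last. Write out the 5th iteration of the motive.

Unit = 3 notes; the statements start on D5, A4, E4, moving down a 4th each time.
Carrying on: B3 → F#3.
From F#3 the exact shape gives F#3 G#3 E3.

F#3 G#3 E3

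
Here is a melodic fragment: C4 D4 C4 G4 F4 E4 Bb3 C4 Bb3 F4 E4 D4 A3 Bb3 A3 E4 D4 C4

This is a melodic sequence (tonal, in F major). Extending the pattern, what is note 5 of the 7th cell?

G3

With 6-note cells, note 5 of each statement runs F4, E4, D4.
Carrying that down a 2nd forward: C4 → Bb3 → A3 → G3.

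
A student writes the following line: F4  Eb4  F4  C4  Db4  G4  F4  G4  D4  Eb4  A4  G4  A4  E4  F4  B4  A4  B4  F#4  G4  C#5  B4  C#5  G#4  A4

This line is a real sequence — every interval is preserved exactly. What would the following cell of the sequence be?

D#5 C#5 D#5 A#4 B4

Taking 5-note groups, the heads are F4, G4, A4, B4, C#5: the pattern moves up a 2nd.
From D#5 the exact shape gives D#5 C#5 D#5 A#4 B4.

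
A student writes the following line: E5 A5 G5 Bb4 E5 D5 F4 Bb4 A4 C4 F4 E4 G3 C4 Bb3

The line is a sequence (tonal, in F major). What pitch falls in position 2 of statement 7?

D3

The unit is 3 notes. Position-2 pitches of the 5 shown cells: A5, E5, Bb4, F4, C4.
Each moves down a 4th. Continuing: G3 → D3.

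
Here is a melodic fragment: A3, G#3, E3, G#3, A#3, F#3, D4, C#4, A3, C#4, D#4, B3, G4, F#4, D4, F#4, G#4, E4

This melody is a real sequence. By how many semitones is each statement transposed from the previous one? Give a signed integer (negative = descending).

5

Unit = 6 notes; the statements start on A3, D4, G4, moving up a 4th each time.
Counting half-steps from A3 to D4: 5.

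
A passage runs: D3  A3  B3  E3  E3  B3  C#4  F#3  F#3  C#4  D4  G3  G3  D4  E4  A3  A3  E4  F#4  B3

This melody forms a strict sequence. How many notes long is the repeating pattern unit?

20 notes total. Splitting into 5 groups of 4:
D3 A3 B3 E3 | E3 B3 C#4 F#3 | F#3 C#4 D4 G3 | G3 D4 E4 A3 | A3 E4 F#4 B3
Every group is a transposition up a 2nd of the one before; no shorter unit works.

4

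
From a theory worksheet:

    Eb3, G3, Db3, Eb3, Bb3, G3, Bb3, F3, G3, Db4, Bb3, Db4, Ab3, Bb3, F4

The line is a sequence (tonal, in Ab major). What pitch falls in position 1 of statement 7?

With 5-note cells, note 1 of each statement runs Eb3, G3, Bb3.
Extending up a 3rd: Db4 → F4 → Ab4 → C5.

C5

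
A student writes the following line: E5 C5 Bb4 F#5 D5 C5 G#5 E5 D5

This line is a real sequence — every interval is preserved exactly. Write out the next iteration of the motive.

A#5 F#5 E5

With a 3-note motive the entries are E5, F#5, G#5, each up a 2nd from the previous.
So cell 4 is A#5 F#5 E5.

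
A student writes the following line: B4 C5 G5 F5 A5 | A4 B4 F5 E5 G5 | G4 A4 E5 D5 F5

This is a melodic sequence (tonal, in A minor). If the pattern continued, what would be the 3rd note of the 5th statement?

Grouping in 5s, the 3rd note of each cell is G5, F5, E5.
Extending down a 2nd: D5 → C5.

C5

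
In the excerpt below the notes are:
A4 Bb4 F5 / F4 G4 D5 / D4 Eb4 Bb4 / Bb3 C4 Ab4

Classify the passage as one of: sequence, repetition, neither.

neither

Note 3 of cell 4 is Ab4; if this were a sequence it would be G4. No unit length gives a consistent transposition pattern.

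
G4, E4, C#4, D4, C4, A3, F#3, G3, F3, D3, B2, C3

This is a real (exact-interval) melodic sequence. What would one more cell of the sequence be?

Unit = 4 notes; the statements start on G4, C4, F3, moving down a 5th each time.
So cell 4 is Bb2 G2 E2 F2.

Bb2 G2 E2 F2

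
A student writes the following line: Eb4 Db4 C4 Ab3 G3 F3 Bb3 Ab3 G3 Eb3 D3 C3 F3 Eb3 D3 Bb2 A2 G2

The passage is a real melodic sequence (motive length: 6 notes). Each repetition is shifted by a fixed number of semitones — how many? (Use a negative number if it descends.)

With a 6-note motive the entries are Eb4, Bb3, F3, each down a 4th from the previous.
Eb4 to Bb3 spans -5 semitones.

-5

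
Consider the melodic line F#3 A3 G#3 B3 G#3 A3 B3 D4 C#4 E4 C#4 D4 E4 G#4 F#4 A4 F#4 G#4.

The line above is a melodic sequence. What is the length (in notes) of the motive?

Try groups of 6 (3 cells in 18 notes):
F#3 A3 G#3 B3 G#3 A3 | B3 D4 C#4 E4 C#4 D4 | E4 G#4 F#4 A4 F#4 G#4
Each cell is the previous one up a 4th — so the unit is 6 notes.

6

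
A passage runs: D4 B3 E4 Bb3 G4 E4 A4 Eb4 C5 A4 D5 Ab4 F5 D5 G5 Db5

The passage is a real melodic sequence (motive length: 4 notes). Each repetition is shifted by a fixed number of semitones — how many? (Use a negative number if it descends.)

5

Taking 4-note groups, the heads are D4, G4, C5, F5: the pattern moves up a 4th.
D4→G4 is 67 − 62 = 5 semitones.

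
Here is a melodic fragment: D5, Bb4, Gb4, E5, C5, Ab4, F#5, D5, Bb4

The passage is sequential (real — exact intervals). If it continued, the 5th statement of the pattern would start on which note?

A#5

Unit = 3 notes; the statements start on D5, E5, F#5, moving up a 2nd each time.
Continuing: G#5 → A#5. Statement 5 starts on A#5.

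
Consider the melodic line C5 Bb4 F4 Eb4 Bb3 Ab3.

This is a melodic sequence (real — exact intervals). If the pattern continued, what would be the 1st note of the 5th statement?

Ab2

With 2-note cells, note 1 of each statement runs C5, F4, Bb3.
Extending down a 5th: Eb3 → Ab2.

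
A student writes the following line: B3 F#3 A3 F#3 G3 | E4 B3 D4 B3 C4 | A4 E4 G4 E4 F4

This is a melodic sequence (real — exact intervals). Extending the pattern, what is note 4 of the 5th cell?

D5

With 5-note cells, note 4 of each statement runs F#3, B3, E4.
Extending up a 4th: A4 → D5.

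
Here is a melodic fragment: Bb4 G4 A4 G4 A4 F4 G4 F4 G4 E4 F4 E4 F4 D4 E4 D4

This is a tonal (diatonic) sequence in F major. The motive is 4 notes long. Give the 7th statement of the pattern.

C4 A3 Bb3 A3

The 4-note cells begin on Bb4, A4, G4, F4 — each down a 2nd from the last.
Extending down a 2nd: E4 → D4 → C4.
Statement 7 starts on C4 and keeps the same diatonic contour: C4 A3 Bb3 A3.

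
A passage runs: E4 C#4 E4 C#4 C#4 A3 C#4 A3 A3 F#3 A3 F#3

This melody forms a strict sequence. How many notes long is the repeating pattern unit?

4

Try groups of 4 (3 cells in 12 notes):
E4 C#4 E4 C#4 | C#4 A3 C#4 A3 | A3 F#3 A3 F#3
That's a consistent down a 3rd shift per cell, and no other grouping gives one.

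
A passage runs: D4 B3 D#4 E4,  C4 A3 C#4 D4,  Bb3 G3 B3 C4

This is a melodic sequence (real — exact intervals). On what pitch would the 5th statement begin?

The 4-note cells begin on D4, C4, Bb3 — each down a 2nd from the last.
Extending the heads down a 2nd: Ab3 → Gb3.

Gb3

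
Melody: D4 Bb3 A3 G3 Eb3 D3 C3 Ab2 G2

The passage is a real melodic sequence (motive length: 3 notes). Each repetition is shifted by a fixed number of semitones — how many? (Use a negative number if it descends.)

With a 3-note motive the entries are D4, G3, C3, each down a 5th from the previous.
Counting half-steps from D4 to G3: -7.

-7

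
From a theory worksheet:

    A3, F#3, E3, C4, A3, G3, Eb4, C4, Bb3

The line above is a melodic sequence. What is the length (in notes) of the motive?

3

9 notes total. Splitting into 3 groups of 3:
A3 F#3 E3 | C4 A3 G3 | Eb4 C4 Bb3
Every group is a transposition up a 3rd of the one before; no shorter unit works.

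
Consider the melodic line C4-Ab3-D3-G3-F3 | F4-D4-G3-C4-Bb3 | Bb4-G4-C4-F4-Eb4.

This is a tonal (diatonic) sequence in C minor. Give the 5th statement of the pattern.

The 5-note cells begin on C4, F4, Bb4 — each up a 4th from the last.
Carrying on: Eb5 → Ab5.
Statement 5 starts on Ab5 and keeps the same diatonic contour: Ab5 F5 Bb4 Eb5 D5.

Ab5 F5 Bb4 Eb5 D5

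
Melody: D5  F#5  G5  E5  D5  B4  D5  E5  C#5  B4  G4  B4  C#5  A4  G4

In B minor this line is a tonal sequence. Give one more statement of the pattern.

Taking 5-note groups, the heads are D5, B4, G4: the pattern moves down a 3rd.
So cell 4 is E4 G4 A4 F#4 E4.

E4 G4 A4 F#4 E4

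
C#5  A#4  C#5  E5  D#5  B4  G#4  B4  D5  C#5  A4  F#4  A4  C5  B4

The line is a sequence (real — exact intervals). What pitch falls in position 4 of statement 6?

The unit is 5 notes. Position-4 pitches of the 3 shown cells: E5, D5, C5.
Extending down a 2nd: Bb4 → Ab4 → Gb4.

Gb4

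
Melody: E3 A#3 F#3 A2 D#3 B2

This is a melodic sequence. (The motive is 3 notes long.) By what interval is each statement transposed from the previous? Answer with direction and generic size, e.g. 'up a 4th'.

down a 5th

The 3-note cells begin on E3, A2 — each down a 5th from the last.
From E3 to A2: down a 5th.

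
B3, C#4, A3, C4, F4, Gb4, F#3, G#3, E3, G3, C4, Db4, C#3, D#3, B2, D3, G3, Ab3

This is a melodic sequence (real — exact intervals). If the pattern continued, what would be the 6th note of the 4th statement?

With 6-note cells, note 6 of each statement runs Gb4, Db4, Ab3.
Each moves down a 4th; the next is Eb3.

Eb3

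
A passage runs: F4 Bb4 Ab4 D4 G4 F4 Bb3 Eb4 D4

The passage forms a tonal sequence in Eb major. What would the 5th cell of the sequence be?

The 3-note cells begin on F4, D4, Bb3 — each down a 3rd from the last.
Continuing the starts: G3 → Eb3.
Statement 5 starts on Eb3 and keeps the same diatonic contour: Eb3 Ab3 G3.

Eb3 Ab3 G3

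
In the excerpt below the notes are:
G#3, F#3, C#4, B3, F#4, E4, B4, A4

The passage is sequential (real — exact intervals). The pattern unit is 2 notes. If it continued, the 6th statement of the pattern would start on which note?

With a 2-note motive the entries are G#3, C#4, F#4, B4, each up a 4th from the previous.
Continuing: E5 → A5. Statement 6 starts on A5.

A5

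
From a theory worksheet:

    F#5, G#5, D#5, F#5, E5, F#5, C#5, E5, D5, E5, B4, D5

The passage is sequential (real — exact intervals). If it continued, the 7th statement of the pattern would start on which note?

Unit = 4 notes; the statements start on F#5, E5, D5, moving down a 2nd each time.
Continuing: C5 → Bb4 → Ab4 → Gb4. Statement 7 starts on Gb4.

Gb4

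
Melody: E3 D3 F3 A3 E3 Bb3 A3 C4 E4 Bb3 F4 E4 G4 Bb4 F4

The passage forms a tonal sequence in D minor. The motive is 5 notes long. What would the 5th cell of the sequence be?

Unit = 5 notes; the statements start on E3, Bb3, F4, moving up a 5th each time.
Continuing the starts: C5 → G5.
Statement 5 starts on G5 and keeps the same diatonic contour: G5 F5 A5 C6 G5.

G5 F5 A5 C6 G5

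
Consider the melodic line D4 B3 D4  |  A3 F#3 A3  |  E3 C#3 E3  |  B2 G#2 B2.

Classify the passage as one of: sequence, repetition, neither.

Each 3-note cell is the previous one transposed down a 4th.

sequence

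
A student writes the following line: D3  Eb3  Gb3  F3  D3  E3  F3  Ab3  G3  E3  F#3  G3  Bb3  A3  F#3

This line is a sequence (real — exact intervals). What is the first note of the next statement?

Taking 5-note groups, the heads are D3, E3, F#3: the pattern moves up a 2nd.
The next head, up a 2nd from F#3, is G#3.

G#3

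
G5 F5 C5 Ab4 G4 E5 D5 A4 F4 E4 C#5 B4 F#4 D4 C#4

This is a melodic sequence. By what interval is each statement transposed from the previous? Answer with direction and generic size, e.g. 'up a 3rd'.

The 5-note cells begin on G5, E5, C#5 — each down a 3rd from the last.
G5 to E5 is down a 3rd.

down a 3rd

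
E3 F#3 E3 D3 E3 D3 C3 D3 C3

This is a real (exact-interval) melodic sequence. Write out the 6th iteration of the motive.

Taking 3-note groups, the heads are E3, D3, C3: the pattern moves down a 2nd.
Continuing the starts: Bb2 → Ab2 → Gb2.
So cell 6 is Gb2 Ab2 Gb2.

Gb2 Ab2 Gb2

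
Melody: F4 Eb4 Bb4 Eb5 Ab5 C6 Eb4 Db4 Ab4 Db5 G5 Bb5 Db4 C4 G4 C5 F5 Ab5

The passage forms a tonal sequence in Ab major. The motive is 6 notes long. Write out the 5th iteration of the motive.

With a 6-note motive the entries are F4, Eb4, Db4, each down a 2nd from the previous.
Extending down a 2nd: C4 → Bb3.
Statement 5 starts on Bb3 and keeps the same diatonic contour: Bb3 Ab3 Eb4 Ab4 Db5 F5.

Bb3 Ab3 Eb4 Ab4 Db5 F5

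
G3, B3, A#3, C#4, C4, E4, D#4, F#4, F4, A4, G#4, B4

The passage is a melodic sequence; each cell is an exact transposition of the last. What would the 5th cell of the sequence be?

The 4-note cells begin on G3, C4, F4 — each up a 4th from the last.
Continuing the starts: Bb4 → Eb5.
So cell 5 is Eb5 G5 F#5 A5.

Eb5 G5 F#5 A5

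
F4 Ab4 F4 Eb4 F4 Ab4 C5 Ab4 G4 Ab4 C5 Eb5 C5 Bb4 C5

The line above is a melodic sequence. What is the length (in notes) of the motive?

5

15 notes total. Splitting into 3 groups of 5:
F4 Ab4 F4 Eb4 F4 | Ab4 C5 Ab4 G4 Ab4 | C5 Eb5 C5 Bb4 C5
That's a consistent up a 3rd shift per cell, and no other grouping gives one.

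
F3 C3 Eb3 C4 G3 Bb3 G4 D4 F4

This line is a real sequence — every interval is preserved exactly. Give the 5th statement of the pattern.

The 3-note cells begin on F3, C4, G4 — each up a 5th from the last.
Carrying on: D5 → A5.
Statement 5 starts on A5 and keeps the same exact contour: A5 E5 G5.

A5 E5 G5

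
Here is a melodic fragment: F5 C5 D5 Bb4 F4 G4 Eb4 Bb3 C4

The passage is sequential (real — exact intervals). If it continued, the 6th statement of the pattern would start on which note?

Gb2

Taking 3-note groups, the heads are F5, Bb4, Eb4: the pattern moves down a 5th.
Continuing: Ab3 → Db3 → Gb2. Statement 6 starts on Gb2.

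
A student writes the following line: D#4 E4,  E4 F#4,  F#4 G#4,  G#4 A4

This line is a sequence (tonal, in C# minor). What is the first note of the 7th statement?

C#5

Unit = 2 notes; the statements start on D#4, E4, F#4, G#4, moving up a 2nd each time.
Continuing: A4 → B4 → C#5. Statement 7 starts on C#5.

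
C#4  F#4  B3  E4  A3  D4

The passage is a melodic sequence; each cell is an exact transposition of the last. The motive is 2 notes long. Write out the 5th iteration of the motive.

F3 Bb3

With a 2-note motive the entries are C#4, B3, A3, each down a 2nd from the previous.
Carrying on: G3 → F3.
So cell 5 is F3 Bb3.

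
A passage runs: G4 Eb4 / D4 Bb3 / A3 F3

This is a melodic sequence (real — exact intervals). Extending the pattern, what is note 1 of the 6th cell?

The unit is 2 notes. Position-1 pitches of the 3 shown cells: G4, D4, A3.
Extending down a 4th: E3 → B2 → F#2.

F#2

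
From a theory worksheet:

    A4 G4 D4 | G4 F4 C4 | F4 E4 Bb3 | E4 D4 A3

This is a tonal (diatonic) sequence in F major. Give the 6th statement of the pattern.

C4 Bb3 F3

With a 3-note motive the entries are A4, G4, F4, E4, each down a 2nd from the previous.
Continuing the starts: D4 → C4.
From C4 the diatonic shape gives C4 Bb3 F3.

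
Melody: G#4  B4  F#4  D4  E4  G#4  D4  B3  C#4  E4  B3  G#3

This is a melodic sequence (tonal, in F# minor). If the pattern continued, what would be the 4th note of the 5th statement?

With 4-note cells, note 4 of each statement runs D4, B3, G#3.
Extending down a 3rd: E3 → C#3.

C#3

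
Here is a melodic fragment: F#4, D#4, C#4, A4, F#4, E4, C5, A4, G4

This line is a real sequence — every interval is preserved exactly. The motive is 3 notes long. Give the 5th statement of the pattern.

Gb5 Eb5 Db5

Taking 3-note groups, the heads are F#4, A4, C5: the pattern moves up a 3rd.
Carrying on: Eb5 → Gb5.
From Gb5 the exact shape gives Gb5 Eb5 Db5.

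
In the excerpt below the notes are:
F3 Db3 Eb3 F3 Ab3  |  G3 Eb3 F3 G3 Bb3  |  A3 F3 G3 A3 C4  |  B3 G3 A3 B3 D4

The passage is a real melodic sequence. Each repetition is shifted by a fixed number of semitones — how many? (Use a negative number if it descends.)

Unit = 5 notes; the statements start on F3, G3, A3, B3, moving up a 2nd each time.
F3 to G3 spans +2 semitones.

2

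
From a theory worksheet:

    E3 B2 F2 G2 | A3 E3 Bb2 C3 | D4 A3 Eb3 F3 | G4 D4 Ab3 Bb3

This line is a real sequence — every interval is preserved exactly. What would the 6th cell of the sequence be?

F5 C5 Gb4 Ab4

Unit = 4 notes; the statements start on E3, A3, D4, G4, moving up a 4th each time.
Carrying on: C5 → F5.
From F5 the exact shape gives F5 C5 Gb4 Ab4.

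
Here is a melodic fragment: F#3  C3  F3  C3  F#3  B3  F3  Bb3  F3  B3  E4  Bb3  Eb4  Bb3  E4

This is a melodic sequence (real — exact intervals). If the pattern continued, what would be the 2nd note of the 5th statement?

Ab4

With 5-note cells, note 2 of each statement runs C3, F3, Bb3.
Extending up a 4th: Eb4 → Ab4.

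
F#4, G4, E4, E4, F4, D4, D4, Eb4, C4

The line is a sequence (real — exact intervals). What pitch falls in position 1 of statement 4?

C4

Grouping in 3s, the 1st note of each cell is F#4, E4, D4.
Each moves down a 2nd; the next is C4.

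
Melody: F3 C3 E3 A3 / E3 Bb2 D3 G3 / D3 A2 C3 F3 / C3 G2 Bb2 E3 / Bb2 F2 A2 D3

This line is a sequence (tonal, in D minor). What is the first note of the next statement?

A2

Taking 4-note groups, the heads are F3, E3, D3, C3, Bb2: the pattern moves down a 2nd.
One more step down a 2nd gives A2.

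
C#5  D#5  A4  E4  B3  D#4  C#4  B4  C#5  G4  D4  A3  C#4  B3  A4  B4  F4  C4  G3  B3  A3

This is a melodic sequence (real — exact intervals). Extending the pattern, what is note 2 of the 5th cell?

G4

With 7-note cells, note 2 of each statement runs D#5, C#5, B4.
Carrying that down a 2nd forward: A4 → G4.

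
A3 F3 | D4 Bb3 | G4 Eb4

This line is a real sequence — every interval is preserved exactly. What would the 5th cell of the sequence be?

Taking 2-note groups, the heads are A3, D4, G4: the pattern moves up a 4th.
Continuing the starts: C5 → F5.
Statement 5 starts on F5 and keeps the same exact contour: F5 Db5.

F5 Db5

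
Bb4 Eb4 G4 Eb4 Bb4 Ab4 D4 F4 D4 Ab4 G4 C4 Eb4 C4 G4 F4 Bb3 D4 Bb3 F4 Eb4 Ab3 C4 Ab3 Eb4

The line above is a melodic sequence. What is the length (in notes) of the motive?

There are 25 notes; a 5-note unit gives 5 cells:
Bb4 Eb4 G4 Eb4 Bb4 | Ab4 D4 F4 D4 Ab4 | G4 C4 Eb4 C4 G4 | F4 Bb3 D4 Bb3 F4 | Eb4 Ab3 C4 Ab3 Eb4
Each cell is the previous one down a 2nd — so the unit is 5 notes.

5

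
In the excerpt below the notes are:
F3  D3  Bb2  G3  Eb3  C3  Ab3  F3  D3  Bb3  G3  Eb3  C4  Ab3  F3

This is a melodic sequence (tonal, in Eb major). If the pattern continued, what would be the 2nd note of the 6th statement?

Bb3

With 3-note cells, note 2 of each statement runs D3, Eb3, F3, G3, Ab3.
From Ab3, up a 2nd gives Bb3.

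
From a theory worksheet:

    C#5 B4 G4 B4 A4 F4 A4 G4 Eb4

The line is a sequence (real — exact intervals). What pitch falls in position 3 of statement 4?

With 3-note cells, note 3 of each statement runs G4, F4, Eb4.
Each moves down a 2nd; the next is Db4.

Db4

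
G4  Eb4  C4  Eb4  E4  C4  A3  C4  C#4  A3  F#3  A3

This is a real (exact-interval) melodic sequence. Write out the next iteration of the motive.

With a 4-note motive the entries are G4, E4, C#4, each down a 3rd from the previous.
From A#3 the exact shape gives A#3 F#3 D#3 F#3.

A#3 F#3 D#3 F#3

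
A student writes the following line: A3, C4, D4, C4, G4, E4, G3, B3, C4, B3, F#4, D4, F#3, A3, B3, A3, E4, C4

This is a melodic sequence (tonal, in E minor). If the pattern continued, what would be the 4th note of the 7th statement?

With 6-note cells, note 4 of each statement runs C4, B3, A3.
Carrying that down a 2nd forward: G3 → F#3 → E3 → D3.

D3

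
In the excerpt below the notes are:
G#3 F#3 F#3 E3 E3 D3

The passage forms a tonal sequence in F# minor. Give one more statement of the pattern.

D3 C#3

Taking 2-note groups, the heads are G#3, F#3, E3: the pattern moves down a 2nd.
From D3 the diatonic shape gives D3 C#3.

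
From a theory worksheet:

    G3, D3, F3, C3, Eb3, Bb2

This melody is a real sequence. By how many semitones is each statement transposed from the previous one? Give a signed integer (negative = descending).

-2

Taking 2-note groups, the heads are G3, F3, Eb3: the pattern moves down a 2nd.
G3→F3 is 53 − 55 = -2 semitones.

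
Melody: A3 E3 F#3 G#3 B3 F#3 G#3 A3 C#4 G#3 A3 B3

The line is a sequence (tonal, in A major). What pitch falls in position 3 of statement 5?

C#4

The unit is 4 notes. Position-3 pitches of the 3 shown cells: F#3, G#3, A3.
Carrying that up a 2nd forward: B3 → C#4.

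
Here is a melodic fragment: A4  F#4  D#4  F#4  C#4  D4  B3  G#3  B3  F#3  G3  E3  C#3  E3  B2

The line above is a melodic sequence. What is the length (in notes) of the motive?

5

There are 15 notes; a 5-note unit gives 3 cells:
A4 F#4 D#4 F#4 C#4 | D4 B3 G#3 B3 F#3 | G3 E3 C#3 E3 B2
Every group is a transposition down a 5th of the one before; no shorter unit works.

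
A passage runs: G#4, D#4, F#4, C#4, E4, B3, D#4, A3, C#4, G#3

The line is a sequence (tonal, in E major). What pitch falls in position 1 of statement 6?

B3

Grouping in 2s, the 1st note of each cell is G#4, F#4, E4, D#4, C#4.
From C#4, down a 2nd gives B3.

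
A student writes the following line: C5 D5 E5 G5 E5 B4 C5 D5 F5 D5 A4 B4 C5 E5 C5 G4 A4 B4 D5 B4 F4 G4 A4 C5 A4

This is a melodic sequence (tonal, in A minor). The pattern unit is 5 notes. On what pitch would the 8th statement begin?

The 5-note cells begin on C5, B4, A4, G4, F4 — each down a 2nd from the last.
Extending the heads down a 2nd: E4 → D4 → C4.

C4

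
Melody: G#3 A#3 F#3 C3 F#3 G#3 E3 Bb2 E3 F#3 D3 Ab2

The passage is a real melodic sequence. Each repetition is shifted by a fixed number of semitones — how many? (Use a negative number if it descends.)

-2

Taking 4-note groups, the heads are G#3, F#3, E3: the pattern moves down a 2nd.
G#3→F#3 is 54 − 56 = -2 semitones.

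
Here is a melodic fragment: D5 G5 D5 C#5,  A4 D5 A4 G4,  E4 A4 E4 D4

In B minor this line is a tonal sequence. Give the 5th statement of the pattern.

F#3 B3 F#3 E3

The 4-note cells begin on D5, A4, E4 — each down a 4th from the last.
Carrying on: B3 → F#3.
Statement 5 starts on F#3 and keeps the same diatonic contour: F#3 B3 F#3 E3.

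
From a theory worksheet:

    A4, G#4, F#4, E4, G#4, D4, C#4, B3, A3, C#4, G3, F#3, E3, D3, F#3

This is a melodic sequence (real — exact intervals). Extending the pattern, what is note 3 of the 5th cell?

Grouping in 5s, the 3rd note of each cell is F#4, B3, E3.
Extending down a 5th: A2 → D2.

D2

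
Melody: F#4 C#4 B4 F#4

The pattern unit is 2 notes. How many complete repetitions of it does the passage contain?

4 notes in groups of 2 gives 4/2 = 2 statements.
Starts: F#4, B4 — each up a 4th.

2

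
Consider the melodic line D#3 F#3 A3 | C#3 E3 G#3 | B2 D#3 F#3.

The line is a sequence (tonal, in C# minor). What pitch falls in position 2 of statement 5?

With 3-note cells, note 2 of each statement runs F#3, E3, D#3.
Extending down a 2nd: C#3 → B2.

B2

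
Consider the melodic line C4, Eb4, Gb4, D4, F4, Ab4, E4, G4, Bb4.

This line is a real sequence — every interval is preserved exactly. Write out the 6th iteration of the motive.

With a 3-note motive the entries are C4, D4, E4, each up a 2nd from the previous.
Carrying on: F#4 → G#4 → A#4.
From A#4 the exact shape gives A#4 C#5 E5.

A#4 C#5 E5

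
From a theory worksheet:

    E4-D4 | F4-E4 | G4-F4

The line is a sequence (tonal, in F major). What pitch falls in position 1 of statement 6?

C5

Grouping in 2s, the 1st note of each cell is E4, F4, G4.
Extending up a 2nd: A4 → Bb4 → C5.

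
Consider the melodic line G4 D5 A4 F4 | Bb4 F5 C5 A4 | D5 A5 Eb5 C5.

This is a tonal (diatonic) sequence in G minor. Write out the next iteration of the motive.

F5 C6 G5 Eb5

Unit = 4 notes; the statements start on G4, Bb4, D5, moving up a 3rd each time.
Statement 4 starts on F5 and keeps the same diatonic contour: F5 C6 G5 Eb5.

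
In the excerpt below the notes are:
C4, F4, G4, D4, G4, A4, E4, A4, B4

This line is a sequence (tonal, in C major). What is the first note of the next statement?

F4

Taking 3-note groups, the heads are C4, D4, E4: the pattern moves up a 2nd.
The next head, up a 2nd from E4, is F4.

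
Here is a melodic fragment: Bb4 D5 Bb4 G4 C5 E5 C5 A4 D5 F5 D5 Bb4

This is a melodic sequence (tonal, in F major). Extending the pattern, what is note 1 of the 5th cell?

Grouping in 4s, the 1st note of each cell is Bb4, C5, D5.
Carrying that up a 2nd forward: E5 → F5.

F5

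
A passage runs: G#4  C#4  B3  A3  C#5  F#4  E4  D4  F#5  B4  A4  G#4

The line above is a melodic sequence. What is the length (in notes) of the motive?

12 notes total. Splitting into 3 groups of 4:
G#4 C#4 B3 A3 | C#5 F#4 E4 D4 | F#5 B4 A4 G#4
Every group is a transposition up a 4th of the one before; no shorter unit works.

4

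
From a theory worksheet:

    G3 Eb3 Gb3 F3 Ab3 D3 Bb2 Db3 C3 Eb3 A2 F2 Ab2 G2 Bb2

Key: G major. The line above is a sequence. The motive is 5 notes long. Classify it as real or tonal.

Each cell has the same semitone pattern (-4, 3, -1, 3) — intervals are preserved exactly.
And Eb3 lies outside G major, so the sequence is real rather than tonal.

real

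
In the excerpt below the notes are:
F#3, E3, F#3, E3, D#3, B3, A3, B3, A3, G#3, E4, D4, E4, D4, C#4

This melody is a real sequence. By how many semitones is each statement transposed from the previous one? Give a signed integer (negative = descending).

Unit = 5 notes; the statements start on F#3, B3, E4, moving up a 4th each time.
F#3 to B3 spans +5 semitones.

5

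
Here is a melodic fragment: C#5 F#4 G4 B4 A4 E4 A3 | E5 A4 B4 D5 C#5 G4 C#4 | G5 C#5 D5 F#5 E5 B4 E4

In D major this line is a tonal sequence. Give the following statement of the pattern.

The 7-note cells begin on C#5, E5, G5 — each up a 3rd from the last.
So cell 4 is B5 E5 F#5 A5 G5 D5 G4.

B5 E5 F#5 A5 G5 D5 G4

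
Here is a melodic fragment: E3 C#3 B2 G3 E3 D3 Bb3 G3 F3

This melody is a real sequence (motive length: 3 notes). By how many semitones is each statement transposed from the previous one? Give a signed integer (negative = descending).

3

Taking 3-note groups, the heads are E3, G3, Bb3: the pattern moves up a 3rd.
E3→G3 is 55 − 52 = 3 semitones.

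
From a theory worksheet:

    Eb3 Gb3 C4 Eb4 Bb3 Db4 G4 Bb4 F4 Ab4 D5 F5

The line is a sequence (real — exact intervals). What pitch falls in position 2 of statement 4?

The unit is 4 notes. Position-2 pitches of the 3 shown cells: Gb3, Db4, Ab4.
One more up a 5th gives Eb5.

Eb5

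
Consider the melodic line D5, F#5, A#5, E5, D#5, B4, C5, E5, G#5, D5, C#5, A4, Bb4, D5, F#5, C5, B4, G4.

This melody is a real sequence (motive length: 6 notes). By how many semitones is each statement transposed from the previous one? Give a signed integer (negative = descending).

-2

Taking 6-note groups, the heads are D5, C5, Bb4: the pattern moves down a 2nd.
Counting half-steps from D5 to C5: -2.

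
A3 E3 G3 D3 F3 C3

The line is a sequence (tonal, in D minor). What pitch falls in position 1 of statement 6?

C3

The unit is 2 notes. Position-1 pitches of the 3 shown cells: A3, G3, F3.
Carrying that down a 2nd forward: E3 → D3 → C3.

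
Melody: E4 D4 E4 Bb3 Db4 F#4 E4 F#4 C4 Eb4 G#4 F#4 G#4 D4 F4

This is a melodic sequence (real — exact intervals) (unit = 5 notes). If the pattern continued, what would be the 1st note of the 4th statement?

With 5-note cells, note 1 of each statement runs E4, F#4, G#4.
From G#4, up a 2nd gives A#4.

A#4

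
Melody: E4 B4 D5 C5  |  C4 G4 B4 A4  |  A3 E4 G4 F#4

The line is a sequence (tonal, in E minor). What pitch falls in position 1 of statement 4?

The unit is 4 notes. Position-1 pitches of the 3 shown cells: E4, C4, A3.
From A3, down a 3rd gives F#3.

F#3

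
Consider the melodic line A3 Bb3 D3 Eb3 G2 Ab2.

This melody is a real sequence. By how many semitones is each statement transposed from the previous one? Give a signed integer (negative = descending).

-7

Taking 2-note groups, the heads are A3, D3, G2: the pattern moves down a 5th.
Counting half-steps from A3 to D3: -7.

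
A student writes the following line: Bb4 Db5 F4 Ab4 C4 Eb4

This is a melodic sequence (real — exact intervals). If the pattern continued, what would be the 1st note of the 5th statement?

D3

Grouping in 2s, the 1st note of each cell is Bb4, F4, C4.
Extending down a 4th: G3 → D3.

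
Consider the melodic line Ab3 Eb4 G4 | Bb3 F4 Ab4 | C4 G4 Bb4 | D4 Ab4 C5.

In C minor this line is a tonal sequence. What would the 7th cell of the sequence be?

With a 3-note motive the entries are Ab3, Bb3, C4, D4, each up a 2nd from the previous.
Carrying on: Eb4 → F4 → G4.
Statement 7 starts on G4 and keeps the same diatonic contour: G4 D5 F5.

G4 D5 F5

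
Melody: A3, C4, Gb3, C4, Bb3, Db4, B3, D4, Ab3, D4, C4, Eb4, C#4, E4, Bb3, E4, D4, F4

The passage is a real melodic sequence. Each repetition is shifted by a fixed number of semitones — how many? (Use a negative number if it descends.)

Taking 6-note groups, the heads are A3, B3, C#4: the pattern moves up a 2nd.
Counting half-steps from A3 to B3: 2.

2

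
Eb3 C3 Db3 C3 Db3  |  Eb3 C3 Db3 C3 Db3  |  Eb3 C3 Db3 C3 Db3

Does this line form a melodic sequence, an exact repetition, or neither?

Each 5-note cell is identical (Eb3 C3 Db3 C3 Db3), restated at the same pitch.

repetition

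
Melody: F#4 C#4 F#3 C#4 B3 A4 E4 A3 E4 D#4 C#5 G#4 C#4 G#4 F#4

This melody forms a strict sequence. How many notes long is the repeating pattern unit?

There are 15 notes; a 5-note unit gives 3 cells:
F#4 C#4 F#3 C#4 B3 | A4 E4 A3 E4 D#4 | C#5 G#4 C#4 G#4 F#4
Each cell is the previous one up a 3rd — so the unit is 5 notes.

5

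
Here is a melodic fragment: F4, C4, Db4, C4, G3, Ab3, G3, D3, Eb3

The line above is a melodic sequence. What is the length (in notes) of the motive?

3

Try groups of 3 (3 cells in 9 notes):
F4 C4 Db4 | C4 G3 Ab3 | G3 D3 Eb3
Each cell is the previous one down a 4th — so the unit is 3 notes.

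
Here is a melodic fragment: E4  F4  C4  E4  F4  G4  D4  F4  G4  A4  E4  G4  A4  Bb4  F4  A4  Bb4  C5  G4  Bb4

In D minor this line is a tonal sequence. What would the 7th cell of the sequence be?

D5 E5 Bb4 D5

With a 4-note motive the entries are E4, F4, G4, A4, Bb4, each up a 2nd from the previous.
Continuing the starts: C5 → D5.
Statement 7 starts on D5 and keeps the same diatonic contour: D5 E5 Bb4 D5.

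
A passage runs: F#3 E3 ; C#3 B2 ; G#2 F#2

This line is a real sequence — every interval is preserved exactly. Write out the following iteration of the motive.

D#2 C#2

With a 2-note motive the entries are F#3, C#3, G#2, each down a 4th from the previous.
From D#2 the exact shape gives D#2 C#2.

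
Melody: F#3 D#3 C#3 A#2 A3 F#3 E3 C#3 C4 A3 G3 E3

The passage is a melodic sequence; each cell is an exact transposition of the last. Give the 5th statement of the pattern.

Unit = 4 notes; the statements start on F#3, A3, C4, moving up a 3rd each time.
Continuing the starts: Eb4 → Gb4.
Statement 5 starts on Gb4 and keeps the same exact contour: Gb4 Eb4 Db4 Bb3.

Gb4 Eb4 Db4 Bb3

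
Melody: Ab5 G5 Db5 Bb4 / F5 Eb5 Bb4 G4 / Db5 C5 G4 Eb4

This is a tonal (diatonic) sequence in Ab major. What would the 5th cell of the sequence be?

Unit = 4 notes; the statements start on Ab5, F5, Db5, moving down a 3rd each time.
Extending down a 3rd: Bb4 → G4.
From G4 the diatonic shape gives G4 F4 C4 Ab3.

G4 F4 C4 Ab3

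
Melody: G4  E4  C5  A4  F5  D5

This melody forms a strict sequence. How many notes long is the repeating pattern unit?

2

6 notes total. Splitting into 3 groups of 2:
G4 E4 | C5 A4 | F5 D5
Every group is a transposition up a 4th of the one before; no shorter unit works.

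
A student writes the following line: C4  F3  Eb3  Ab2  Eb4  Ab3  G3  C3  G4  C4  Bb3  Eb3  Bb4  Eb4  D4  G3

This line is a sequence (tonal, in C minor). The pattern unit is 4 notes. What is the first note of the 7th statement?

Ab5

Taking 4-note groups, the heads are C4, Eb4, G4, Bb4: the pattern moves up a 3rd.
Extending the heads up a 3rd: D5 → F5 → Ab5.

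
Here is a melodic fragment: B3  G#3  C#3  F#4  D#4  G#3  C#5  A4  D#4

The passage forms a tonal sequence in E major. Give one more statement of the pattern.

Taking 3-note groups, the heads are B3, F#4, C#5: the pattern moves up a 5th.
Statement 4 starts on G#5 and keeps the same diatonic contour: G#5 E5 A4.

G#5 E5 A4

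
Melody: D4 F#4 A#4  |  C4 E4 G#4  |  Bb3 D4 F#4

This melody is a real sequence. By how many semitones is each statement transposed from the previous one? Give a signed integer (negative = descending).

-2

The 3-note cells begin on D4, C4, Bb3 — each down a 2nd from the last.
Counting half-steps from D4 to C4: -2.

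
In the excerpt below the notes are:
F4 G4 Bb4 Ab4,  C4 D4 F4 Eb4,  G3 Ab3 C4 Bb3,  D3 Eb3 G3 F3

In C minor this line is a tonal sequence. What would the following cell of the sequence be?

Ab2 Bb2 D3 C3

With a 4-note motive the entries are F4, C4, G3, D3, each down a 4th from the previous.
So cell 5 is Ab2 Bb2 D3 C3.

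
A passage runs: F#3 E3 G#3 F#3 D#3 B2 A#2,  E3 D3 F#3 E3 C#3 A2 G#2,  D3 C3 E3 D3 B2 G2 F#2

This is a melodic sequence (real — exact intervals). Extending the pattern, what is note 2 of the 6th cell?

Grouping in 7s, the 2nd note of each cell is E3, D3, C3.
Extending down a 2nd: Bb2 → Ab2 → Gb2.

Gb2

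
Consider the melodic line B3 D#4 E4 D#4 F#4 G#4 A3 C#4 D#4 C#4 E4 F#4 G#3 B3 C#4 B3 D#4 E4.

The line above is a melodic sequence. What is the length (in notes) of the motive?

18 notes total. Splitting into 3 groups of 6:
B3 D#4 E4 D#4 F#4 G#4 | A3 C#4 D#4 C#4 E4 F#4 | G#3 B3 C#4 B3 D#4 E4
That's a consistent down a 2nd shift per cell, and no other grouping gives one.

6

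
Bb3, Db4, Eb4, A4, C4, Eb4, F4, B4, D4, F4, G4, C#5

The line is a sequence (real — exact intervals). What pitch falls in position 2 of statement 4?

G4

With 4-note cells, note 2 of each statement runs Db4, Eb4, F4.
One more up a 2nd gives G4.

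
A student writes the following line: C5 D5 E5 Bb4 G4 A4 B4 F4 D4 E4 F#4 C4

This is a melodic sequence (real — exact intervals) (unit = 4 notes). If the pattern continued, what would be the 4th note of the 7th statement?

E2

The unit is 4 notes. Position-4 pitches of the 3 shown cells: Bb4, F4, C4.
Each moves down a 4th. Continuing: G3 → D3 → A2 → E2.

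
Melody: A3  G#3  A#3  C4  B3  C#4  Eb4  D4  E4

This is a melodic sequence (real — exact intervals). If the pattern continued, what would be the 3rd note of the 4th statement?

G4

Grouping in 3s, the 3rd note of each cell is A#3, C#4, E4.
Each moves up a 3rd; the next is G4.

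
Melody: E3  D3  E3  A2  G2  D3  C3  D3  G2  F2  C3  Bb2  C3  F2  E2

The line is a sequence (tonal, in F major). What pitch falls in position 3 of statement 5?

A2

With 5-note cells, note 3 of each statement runs E3, D3, C3.
Extending down a 2nd: Bb2 → A2.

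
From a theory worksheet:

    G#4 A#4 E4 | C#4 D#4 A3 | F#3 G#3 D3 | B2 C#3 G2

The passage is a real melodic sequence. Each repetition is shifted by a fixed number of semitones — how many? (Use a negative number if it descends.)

Unit = 3 notes; the statements start on G#4, C#4, F#3, B2, moving down a 5th each time.
Counting half-steps from G#4 to C#4: -7.

-7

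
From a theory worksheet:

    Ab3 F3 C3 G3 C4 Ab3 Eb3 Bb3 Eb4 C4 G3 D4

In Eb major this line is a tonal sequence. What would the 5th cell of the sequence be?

Bb4 G4 D4 Ab4

The 4-note cells begin on Ab3, C4, Eb4 — each up a 3rd from the last.
Extending up a 3rd: G4 → Bb4.
From Bb4 the diatonic shape gives Bb4 G4 D4 Ab4.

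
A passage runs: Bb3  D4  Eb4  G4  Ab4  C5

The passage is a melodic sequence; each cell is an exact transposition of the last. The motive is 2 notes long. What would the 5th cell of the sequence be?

Taking 2-note groups, the heads are Bb3, Eb4, Ab4: the pattern moves up a 4th.
Carrying on: Db5 → Gb5.
So cell 5 is Gb5 Bb5.

Gb5 Bb5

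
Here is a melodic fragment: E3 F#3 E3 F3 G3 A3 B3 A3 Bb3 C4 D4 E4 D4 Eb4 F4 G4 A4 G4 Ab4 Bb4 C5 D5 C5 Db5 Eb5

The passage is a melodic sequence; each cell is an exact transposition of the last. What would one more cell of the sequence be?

F5 G5 F5 Gb5 Ab5

Taking 5-note groups, the heads are E3, A3, D4, G4, C5: the pattern moves up a 4th.
So cell 6 is F5 G5 F5 Gb5 Ab5.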